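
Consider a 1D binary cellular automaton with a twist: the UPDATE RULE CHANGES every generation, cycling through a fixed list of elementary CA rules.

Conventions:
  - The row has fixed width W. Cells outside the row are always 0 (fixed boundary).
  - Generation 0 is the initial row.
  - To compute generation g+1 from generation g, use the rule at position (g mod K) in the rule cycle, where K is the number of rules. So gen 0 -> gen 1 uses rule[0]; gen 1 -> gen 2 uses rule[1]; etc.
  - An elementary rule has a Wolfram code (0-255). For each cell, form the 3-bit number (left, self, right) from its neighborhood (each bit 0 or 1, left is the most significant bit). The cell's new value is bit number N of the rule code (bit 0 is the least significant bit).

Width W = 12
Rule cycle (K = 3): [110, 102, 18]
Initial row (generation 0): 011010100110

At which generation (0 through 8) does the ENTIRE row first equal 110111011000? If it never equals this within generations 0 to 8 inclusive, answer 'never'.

Gen 0: 011010100110
Gen 1 (rule 110): 111111101110
Gen 2 (rule 102): 000000110010
Gen 3 (rule 18): 000001001101
Gen 4 (rule 110): 000011011111
Gen 5 (rule 102): 000101100001
Gen 6 (rule 18): 001000010010
Gen 7 (rule 110): 011000110110
Gen 8 (rule 102): 101001011010

Answer: never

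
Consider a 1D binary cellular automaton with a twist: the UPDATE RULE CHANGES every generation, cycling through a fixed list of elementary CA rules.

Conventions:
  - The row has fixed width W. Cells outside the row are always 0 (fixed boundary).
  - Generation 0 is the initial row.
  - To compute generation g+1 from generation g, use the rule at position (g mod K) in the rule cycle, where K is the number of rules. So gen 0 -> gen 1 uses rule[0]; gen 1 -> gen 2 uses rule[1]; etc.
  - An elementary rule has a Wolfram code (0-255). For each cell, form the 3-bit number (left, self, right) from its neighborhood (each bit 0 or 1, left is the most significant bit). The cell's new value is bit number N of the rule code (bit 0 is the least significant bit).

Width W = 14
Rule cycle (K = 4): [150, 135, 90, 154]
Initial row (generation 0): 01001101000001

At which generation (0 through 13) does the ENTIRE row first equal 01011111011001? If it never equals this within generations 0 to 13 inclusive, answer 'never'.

Answer: never

Derivation:
Gen 0: 01001101000001
Gen 1 (rule 150): 11110001100011
Gen 2 (rule 135): 01100110001100
Gen 3 (rule 90): 11111111011110
Gen 4 (rule 154): 11111110011101
Gen 5 (rule 150): 01111101101001
Gen 6 (rule 135): 10111000001011
Gen 7 (rule 90): 00101100010011
Gen 8 (rule 154): 01001010101110
Gen 9 (rule 150): 11111010100101
Gen 10 (rule 135): 01110010101101
Gen 11 (rule 90): 11011100001100
Gen 12 (rule 154): 10011010011010
Gen 13 (rule 150): 11100011100011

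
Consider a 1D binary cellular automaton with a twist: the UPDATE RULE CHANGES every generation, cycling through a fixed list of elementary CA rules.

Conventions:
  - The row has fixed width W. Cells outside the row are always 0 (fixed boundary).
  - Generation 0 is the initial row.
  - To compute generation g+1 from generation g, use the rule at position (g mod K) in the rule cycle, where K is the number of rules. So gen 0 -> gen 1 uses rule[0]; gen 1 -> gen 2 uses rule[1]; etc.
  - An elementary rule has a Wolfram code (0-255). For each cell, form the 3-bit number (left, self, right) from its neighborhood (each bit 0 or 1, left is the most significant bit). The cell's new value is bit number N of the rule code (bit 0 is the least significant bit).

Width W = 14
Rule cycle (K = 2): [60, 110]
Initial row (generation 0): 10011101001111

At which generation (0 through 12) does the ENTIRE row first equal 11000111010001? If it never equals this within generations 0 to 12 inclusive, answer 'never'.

Gen 0: 10011101001111
Gen 1 (rule 60): 11010011101000
Gen 2 (rule 110): 11110110111000
Gen 3 (rule 60): 10001101100100
Gen 4 (rule 110): 10011111101100
Gen 5 (rule 60): 11010000011010
Gen 6 (rule 110): 11110000111110
Gen 7 (rule 60): 10001000100001
Gen 8 (rule 110): 10011001100011
Gen 9 (rule 60): 11010101010010
Gen 10 (rule 110): 11111111110110
Gen 11 (rule 60): 10000000001101
Gen 12 (rule 110): 10000000011111

Answer: never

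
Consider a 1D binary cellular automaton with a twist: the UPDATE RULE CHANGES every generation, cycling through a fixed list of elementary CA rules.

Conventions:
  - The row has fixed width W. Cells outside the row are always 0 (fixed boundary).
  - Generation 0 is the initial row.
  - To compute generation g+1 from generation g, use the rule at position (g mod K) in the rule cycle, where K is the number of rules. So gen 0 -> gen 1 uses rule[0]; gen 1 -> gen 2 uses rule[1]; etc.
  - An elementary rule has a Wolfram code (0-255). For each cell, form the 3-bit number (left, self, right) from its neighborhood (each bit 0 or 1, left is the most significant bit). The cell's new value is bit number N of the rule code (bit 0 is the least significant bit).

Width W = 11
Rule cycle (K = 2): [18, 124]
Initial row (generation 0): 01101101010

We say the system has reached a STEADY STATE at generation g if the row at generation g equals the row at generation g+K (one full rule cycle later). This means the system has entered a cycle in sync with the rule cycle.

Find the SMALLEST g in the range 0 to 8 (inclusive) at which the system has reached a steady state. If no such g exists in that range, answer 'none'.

Answer: none

Derivation:
Gen 0: 01101101010
Gen 1 (rule 18): 10000000001
Gen 2 (rule 124): 11000000001
Gen 3 (rule 18): 00100000010
Gen 4 (rule 124): 00110000011
Gen 5 (rule 18): 01001000100
Gen 6 (rule 124): 01101100110
Gen 7 (rule 18): 10000011001
Gen 8 (rule 124): 11000011101
Gen 9 (rule 18): 00100100000
Gen 10 (rule 124): 00110110000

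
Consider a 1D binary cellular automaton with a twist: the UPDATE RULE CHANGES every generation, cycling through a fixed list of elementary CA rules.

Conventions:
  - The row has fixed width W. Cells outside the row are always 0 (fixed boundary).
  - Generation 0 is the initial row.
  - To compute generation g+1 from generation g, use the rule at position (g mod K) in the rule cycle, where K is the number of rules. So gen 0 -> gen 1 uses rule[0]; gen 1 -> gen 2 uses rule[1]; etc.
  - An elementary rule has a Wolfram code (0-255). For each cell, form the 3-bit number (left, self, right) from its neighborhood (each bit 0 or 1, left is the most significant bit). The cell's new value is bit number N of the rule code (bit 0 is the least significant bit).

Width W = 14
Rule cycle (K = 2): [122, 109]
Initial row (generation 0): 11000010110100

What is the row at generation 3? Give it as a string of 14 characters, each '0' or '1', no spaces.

Gen 0: 11000010110100
Gen 1 (rule 122): 11100101111010
Gen 2 (rule 109): 10100111001110
Gen 3 (rule 122): 01011101111011

Answer: 01011101111011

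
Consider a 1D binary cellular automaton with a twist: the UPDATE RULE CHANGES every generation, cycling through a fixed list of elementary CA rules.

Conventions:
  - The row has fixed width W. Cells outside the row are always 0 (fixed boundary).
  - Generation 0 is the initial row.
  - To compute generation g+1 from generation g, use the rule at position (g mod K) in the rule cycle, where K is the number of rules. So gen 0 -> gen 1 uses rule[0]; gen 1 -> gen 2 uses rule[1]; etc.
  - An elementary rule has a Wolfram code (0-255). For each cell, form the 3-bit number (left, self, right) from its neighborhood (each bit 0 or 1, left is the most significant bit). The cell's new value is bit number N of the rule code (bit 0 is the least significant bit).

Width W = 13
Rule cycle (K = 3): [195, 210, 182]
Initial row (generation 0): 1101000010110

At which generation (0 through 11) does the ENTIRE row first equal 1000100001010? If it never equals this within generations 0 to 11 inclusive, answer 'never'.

Answer: 11

Derivation:
Gen 0: 1101000010110
Gen 1 (rule 195): 0100011100010
Gen 2 (rule 210): 1010101110101
Gen 3 (rule 182): 1111110101111
Gen 4 (rule 195): 0111110000111
Gen 5 (rule 210): 1011111001011
Gen 6 (rule 182): 1101110111100
Gen 7 (rule 195): 0100110011101
Gen 8 (rule 210): 1011011101100
Gen 9 (rule 182): 1100101010010
Gen 10 (rule 195): 0101000000100
Gen 11 (rule 210): 1000100001010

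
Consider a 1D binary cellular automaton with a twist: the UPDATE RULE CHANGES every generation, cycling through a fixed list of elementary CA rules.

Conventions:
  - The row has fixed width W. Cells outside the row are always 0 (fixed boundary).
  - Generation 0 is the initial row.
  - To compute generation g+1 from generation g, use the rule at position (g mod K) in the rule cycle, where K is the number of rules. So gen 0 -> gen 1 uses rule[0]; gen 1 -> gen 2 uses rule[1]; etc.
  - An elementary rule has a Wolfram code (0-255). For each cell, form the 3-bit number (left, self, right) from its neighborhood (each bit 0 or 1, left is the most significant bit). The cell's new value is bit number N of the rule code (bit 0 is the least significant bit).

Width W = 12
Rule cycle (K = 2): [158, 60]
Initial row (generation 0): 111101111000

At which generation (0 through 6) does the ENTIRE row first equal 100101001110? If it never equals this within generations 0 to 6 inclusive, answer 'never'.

Gen 0: 111101111000
Gen 1 (rule 158): 111001110100
Gen 2 (rule 60): 100101001110
Gen 3 (rule 158): 111101111101
Gen 4 (rule 60): 100011000011
Gen 5 (rule 158): 110110100110
Gen 6 (rule 60): 101101110101

Answer: 2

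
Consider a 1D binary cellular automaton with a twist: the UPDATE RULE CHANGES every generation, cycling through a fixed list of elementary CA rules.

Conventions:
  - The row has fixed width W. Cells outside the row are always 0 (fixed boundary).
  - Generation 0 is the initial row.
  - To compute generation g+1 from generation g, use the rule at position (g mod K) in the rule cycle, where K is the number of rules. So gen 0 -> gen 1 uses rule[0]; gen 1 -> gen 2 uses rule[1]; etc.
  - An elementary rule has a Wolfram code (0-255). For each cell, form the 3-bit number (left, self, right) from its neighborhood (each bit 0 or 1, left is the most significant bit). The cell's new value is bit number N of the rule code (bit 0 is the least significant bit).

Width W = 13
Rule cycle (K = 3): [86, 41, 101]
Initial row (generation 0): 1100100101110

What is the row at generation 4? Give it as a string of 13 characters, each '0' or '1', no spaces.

Gen 0: 1100100101110
Gen 1 (rule 86): 0111111100011
Gen 2 (rule 41): 0100000001010
Gen 3 (rule 101): 0101111101110
Gen 4 (rule 86): 1100000100011

Answer: 1100000100011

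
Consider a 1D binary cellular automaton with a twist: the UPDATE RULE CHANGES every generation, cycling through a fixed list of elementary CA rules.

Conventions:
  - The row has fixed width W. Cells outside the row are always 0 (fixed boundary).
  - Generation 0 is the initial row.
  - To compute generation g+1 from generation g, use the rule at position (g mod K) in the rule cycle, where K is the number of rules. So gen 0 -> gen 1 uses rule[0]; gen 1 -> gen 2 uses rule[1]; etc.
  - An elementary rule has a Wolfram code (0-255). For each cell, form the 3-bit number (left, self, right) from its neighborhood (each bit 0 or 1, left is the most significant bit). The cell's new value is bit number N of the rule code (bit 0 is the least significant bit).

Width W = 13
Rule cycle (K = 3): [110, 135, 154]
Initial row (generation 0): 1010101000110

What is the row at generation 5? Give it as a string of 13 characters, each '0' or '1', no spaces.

Answer: 1011011001000

Derivation:
Gen 0: 1010101000110
Gen 1 (rule 110): 1111111001110
Gen 2 (rule 135): 0111110010100
Gen 3 (rule 154): 1111101100010
Gen 4 (rule 110): 1000111100110
Gen 5 (rule 135): 1011011001000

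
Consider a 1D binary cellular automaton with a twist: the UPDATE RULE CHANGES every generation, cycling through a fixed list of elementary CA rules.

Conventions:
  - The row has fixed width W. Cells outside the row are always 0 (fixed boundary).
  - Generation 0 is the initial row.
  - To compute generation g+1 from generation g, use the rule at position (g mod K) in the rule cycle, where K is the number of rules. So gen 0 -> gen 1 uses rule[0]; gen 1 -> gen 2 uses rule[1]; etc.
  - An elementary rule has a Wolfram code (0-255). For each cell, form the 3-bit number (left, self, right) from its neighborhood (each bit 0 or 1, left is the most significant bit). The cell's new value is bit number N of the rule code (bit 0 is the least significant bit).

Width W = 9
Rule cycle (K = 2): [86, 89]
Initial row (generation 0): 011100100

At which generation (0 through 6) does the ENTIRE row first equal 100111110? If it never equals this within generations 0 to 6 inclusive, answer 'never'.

Answer: 1

Derivation:
Gen 0: 011100100
Gen 1 (rule 86): 100111110
Gen 2 (rule 89): 010100011
Gen 3 (rule 86): 110110101
Gen 4 (rule 89): 110110000
Gen 5 (rule 86): 010011000
Gen 6 (rule 89): 001011111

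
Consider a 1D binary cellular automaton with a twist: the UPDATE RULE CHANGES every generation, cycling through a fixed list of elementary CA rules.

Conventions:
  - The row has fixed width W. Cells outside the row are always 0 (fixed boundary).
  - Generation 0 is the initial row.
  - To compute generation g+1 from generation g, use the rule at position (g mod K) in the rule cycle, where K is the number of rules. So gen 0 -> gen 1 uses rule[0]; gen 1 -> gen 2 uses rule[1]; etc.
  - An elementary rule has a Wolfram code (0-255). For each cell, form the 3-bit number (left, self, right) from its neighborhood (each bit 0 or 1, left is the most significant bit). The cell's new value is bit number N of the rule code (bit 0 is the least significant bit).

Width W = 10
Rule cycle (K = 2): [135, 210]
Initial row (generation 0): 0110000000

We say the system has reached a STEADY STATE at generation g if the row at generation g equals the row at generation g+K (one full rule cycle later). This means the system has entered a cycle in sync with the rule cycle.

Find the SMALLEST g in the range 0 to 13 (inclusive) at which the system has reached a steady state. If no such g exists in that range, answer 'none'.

Answer: 7

Derivation:
Gen 0: 0110000000
Gen 1 (rule 135): 1000111111
Gen 2 (rule 210): 0101011111
Gen 3 (rule 135): 1101001110
Gen 4 (rule 210): 0100110111
Gen 5 (rule 135): 1101000010
Gen 6 (rule 210): 0100100101
Gen 7 (rule 135): 1101101101
Gen 8 (rule 210): 0100100100
Gen 9 (rule 135): 1101101101
Gen 10 (rule 210): 0100100100
Gen 11 (rule 135): 1101101101
Gen 12 (rule 210): 0100100100
Gen 13 (rule 135): 1101101101
Gen 14 (rule 210): 0100100100
Gen 15 (rule 135): 1101101101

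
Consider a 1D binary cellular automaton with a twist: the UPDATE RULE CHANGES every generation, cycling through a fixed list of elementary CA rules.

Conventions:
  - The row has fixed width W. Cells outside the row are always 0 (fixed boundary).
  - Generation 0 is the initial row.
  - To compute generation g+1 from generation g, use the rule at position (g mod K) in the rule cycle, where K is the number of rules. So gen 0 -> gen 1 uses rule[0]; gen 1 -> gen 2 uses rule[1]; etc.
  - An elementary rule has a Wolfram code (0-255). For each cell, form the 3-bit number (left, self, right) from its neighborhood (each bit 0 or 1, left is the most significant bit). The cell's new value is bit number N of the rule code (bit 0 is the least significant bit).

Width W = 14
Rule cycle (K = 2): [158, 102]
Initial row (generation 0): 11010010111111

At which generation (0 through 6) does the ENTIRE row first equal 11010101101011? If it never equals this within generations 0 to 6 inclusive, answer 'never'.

Gen 0: 11010010111111
Gen 1 (rule 158): 10011110111110
Gen 2 (rule 102): 10100011000010
Gen 3 (rule 158): 10110110100111
Gen 4 (rule 102): 11011011101001
Gen 5 (rule 158): 10010011001111
Gen 6 (rule 102): 10110101010001

Answer: never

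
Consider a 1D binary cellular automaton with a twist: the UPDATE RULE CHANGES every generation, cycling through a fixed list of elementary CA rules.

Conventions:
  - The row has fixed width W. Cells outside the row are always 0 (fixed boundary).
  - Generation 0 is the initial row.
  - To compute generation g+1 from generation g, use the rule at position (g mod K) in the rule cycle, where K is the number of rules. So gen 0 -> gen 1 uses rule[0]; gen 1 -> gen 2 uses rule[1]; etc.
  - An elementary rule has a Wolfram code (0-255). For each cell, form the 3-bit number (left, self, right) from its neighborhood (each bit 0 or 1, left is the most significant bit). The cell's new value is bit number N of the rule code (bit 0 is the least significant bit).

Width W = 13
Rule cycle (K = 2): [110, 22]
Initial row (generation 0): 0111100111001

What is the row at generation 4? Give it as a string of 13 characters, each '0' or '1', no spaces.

Gen 0: 0111100111001
Gen 1 (rule 110): 1100101101011
Gen 2 (rule 22): 0011100001000
Gen 3 (rule 110): 0110100011000
Gen 4 (rule 22): 1000110100100

Answer: 1000110100100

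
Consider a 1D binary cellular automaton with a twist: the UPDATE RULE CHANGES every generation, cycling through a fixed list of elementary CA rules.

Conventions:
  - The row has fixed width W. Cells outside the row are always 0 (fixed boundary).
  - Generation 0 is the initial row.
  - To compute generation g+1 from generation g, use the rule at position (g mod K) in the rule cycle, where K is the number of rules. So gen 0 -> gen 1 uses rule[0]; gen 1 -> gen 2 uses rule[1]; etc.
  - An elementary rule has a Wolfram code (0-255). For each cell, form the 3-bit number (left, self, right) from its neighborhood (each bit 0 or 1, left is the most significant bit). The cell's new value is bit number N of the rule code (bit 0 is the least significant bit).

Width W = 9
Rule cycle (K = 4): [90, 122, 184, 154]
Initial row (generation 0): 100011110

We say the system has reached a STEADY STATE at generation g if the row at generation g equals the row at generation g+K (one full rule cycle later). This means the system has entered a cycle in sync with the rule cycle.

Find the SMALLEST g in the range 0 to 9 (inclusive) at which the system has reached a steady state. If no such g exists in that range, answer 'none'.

Answer: 5

Derivation:
Gen 0: 100011110
Gen 1 (rule 90): 010110011
Gen 2 (rule 122): 101111111
Gen 3 (rule 184): 011111110
Gen 4 (rule 154): 111111101
Gen 5 (rule 90): 100000100
Gen 6 (rule 122): 010001010
Gen 7 (rule 184): 001000101
Gen 8 (rule 154): 010101000
Gen 9 (rule 90): 100000100
Gen 10 (rule 122): 010001010
Gen 11 (rule 184): 001000101
Gen 12 (rule 154): 010101000
Gen 13 (rule 90): 100000100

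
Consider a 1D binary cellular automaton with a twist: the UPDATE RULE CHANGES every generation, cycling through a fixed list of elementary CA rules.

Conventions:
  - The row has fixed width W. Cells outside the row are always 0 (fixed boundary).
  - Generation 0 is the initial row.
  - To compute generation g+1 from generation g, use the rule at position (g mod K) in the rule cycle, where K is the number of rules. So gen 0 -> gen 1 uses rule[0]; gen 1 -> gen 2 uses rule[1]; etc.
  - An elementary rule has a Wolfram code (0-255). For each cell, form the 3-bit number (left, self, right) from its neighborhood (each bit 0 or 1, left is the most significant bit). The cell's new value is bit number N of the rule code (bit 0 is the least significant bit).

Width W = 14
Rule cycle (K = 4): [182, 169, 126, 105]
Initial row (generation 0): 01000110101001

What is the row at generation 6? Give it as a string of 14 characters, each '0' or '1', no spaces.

Answer: 10101101000001

Derivation:
Gen 0: 01000110101001
Gen 1 (rule 182): 11101001111111
Gen 2 (rule 169): 11010001111110
Gen 3 (rule 126): 11111011000011
Gen 4 (rule 105): 10001111011011
Gen 5 (rule 182): 11010110100100
Gen 6 (rule 169): 10101101000001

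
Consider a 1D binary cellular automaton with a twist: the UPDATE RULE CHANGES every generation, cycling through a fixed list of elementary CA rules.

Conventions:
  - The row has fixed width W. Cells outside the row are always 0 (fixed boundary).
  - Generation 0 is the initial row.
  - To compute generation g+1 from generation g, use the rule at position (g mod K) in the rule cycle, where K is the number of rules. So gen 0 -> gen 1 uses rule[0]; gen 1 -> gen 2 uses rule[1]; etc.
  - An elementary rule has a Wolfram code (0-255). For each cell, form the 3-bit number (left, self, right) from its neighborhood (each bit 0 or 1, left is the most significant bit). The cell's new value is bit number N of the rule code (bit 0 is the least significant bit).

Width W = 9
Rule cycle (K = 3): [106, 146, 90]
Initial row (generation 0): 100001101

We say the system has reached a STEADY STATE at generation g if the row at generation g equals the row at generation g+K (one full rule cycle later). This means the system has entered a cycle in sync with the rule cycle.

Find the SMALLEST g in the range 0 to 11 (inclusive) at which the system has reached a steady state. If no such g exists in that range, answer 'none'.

Gen 0: 100001101
Gen 1 (rule 106): 000011110
Gen 2 (rule 146): 000101101
Gen 3 (rule 90): 001001100
Gen 4 (rule 106): 010011100
Gen 5 (rule 146): 101101010
Gen 6 (rule 90): 001100001
Gen 7 (rule 106): 011100010
Gen 8 (rule 146): 101010101
Gen 9 (rule 90): 000000000
Gen 10 (rule 106): 000000000
Gen 11 (rule 146): 000000000
Gen 12 (rule 90): 000000000
Gen 13 (rule 106): 000000000
Gen 14 (rule 146): 000000000

Answer: 9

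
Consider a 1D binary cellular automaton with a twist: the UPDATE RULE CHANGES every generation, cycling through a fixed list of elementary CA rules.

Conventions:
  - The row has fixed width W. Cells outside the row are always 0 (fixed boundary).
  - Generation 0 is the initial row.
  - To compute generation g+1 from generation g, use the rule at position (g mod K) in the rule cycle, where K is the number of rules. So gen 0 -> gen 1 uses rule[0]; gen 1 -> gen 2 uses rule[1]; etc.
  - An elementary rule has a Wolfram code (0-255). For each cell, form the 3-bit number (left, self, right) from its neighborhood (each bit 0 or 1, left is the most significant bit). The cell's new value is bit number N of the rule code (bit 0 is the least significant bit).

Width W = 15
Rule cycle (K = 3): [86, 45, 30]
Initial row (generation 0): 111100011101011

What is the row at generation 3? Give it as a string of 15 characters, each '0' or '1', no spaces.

Answer: 100101011100111

Derivation:
Gen 0: 111100011101011
Gen 1 (rule 86): 000110100101001
Gen 2 (rule 45): 110101100111001
Gen 3 (rule 30): 100101011100111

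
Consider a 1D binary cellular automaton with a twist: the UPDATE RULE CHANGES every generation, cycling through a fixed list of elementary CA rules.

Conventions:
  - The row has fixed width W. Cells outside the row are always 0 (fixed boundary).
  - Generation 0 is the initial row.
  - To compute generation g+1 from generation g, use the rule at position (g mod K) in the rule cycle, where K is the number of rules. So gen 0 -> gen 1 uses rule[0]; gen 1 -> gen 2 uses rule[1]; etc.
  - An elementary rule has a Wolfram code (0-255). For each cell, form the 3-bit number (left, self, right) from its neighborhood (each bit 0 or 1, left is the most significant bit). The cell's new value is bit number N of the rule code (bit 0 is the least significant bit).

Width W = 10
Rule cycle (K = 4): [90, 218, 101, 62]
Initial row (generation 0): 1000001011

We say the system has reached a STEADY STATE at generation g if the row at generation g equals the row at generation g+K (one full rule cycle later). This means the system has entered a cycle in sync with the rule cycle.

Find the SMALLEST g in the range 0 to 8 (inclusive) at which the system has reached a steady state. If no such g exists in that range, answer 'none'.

Answer: 0

Derivation:
Gen 0: 1000001011
Gen 1 (rule 90): 0100010011
Gen 2 (rule 218): 1010101111
Gen 3 (rule 101): 1111110001
Gen 4 (rule 62): 1000001011
Gen 5 (rule 90): 0100010011
Gen 6 (rule 218): 1010101111
Gen 7 (rule 101): 1111110001
Gen 8 (rule 62): 1000001011
Gen 9 (rule 90): 0100010011
Gen 10 (rule 218): 1010101111
Gen 11 (rule 101): 1111110001
Gen 12 (rule 62): 1000001011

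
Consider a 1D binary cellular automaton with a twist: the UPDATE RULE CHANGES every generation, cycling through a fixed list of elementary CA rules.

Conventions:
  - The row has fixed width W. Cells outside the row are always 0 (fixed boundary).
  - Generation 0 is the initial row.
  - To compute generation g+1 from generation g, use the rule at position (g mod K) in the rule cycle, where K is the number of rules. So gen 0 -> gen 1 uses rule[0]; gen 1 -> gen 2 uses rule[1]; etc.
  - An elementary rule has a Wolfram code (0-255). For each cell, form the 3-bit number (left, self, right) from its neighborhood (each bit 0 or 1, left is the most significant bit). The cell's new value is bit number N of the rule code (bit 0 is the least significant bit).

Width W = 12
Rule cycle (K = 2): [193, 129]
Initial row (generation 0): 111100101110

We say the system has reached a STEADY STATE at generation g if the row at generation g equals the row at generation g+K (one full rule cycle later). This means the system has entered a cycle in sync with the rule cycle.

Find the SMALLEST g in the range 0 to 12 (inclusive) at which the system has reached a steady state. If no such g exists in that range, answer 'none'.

Gen 0: 111100101110
Gen 1 (rule 193): 011100000110
Gen 2 (rule 129): 001001110000
Gen 3 (rule 193): 100000110111
Gen 4 (rule 129): 001110000010
Gen 5 (rule 193): 100110111000
Gen 6 (rule 129): 000000010011
Gen 7 (rule 193): 111111000001
Gen 8 (rule 129): 011110011100
Gen 9 (rule 193): 001110001101
Gen 10 (rule 129): 100100100000
Gen 11 (rule 193): 000000001111
Gen 12 (rule 129): 111111100110
Gen 13 (rule 193): 011111100010
Gen 14 (rule 129): 001111001000

Answer: none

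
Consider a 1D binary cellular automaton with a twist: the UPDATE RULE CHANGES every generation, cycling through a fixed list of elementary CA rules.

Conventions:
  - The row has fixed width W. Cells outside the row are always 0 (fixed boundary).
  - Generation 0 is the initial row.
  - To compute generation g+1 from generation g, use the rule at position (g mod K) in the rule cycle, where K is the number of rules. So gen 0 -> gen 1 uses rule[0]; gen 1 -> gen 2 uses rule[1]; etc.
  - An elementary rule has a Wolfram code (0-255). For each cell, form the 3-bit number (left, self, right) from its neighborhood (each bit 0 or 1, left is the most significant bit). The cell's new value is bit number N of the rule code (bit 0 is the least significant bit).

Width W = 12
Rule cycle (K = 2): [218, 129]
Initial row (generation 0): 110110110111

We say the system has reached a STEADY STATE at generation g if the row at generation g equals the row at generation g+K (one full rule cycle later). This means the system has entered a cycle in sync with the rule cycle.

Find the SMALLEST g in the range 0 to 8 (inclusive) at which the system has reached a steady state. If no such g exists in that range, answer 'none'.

Answer: 7

Derivation:
Gen 0: 110110110111
Gen 1 (rule 218): 110110110111
Gen 2 (rule 129): 000000000010
Gen 3 (rule 218): 000000000101
Gen 4 (rule 129): 111111110000
Gen 5 (rule 218): 111111111000
Gen 6 (rule 129): 011111110011
Gen 7 (rule 218): 111111111111
Gen 8 (rule 129): 011111111110
Gen 9 (rule 218): 111111111111
Gen 10 (rule 129): 011111111110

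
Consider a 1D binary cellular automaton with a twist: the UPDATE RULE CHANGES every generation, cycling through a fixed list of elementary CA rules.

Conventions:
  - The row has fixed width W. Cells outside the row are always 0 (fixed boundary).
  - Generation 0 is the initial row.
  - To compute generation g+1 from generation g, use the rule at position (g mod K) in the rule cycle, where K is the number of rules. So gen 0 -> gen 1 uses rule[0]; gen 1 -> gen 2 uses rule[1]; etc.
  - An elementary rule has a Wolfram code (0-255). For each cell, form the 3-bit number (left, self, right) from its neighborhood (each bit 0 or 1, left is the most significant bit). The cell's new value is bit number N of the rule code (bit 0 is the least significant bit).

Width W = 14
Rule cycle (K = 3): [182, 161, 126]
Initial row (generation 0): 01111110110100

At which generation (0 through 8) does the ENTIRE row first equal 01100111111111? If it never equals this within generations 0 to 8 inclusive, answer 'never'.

Answer: 6

Derivation:
Gen 0: 01111110110100
Gen 1 (rule 182): 10111101001110
Gen 2 (rule 161): 01011010000100
Gen 3 (rule 126): 11111111001110
Gen 4 (rule 182): 01111110110101
Gen 5 (rule 161): 00111101001010
Gen 6 (rule 126): 01100111111111
Gen 7 (rule 182): 10011011111110
Gen 8 (rule 161): 00000101111100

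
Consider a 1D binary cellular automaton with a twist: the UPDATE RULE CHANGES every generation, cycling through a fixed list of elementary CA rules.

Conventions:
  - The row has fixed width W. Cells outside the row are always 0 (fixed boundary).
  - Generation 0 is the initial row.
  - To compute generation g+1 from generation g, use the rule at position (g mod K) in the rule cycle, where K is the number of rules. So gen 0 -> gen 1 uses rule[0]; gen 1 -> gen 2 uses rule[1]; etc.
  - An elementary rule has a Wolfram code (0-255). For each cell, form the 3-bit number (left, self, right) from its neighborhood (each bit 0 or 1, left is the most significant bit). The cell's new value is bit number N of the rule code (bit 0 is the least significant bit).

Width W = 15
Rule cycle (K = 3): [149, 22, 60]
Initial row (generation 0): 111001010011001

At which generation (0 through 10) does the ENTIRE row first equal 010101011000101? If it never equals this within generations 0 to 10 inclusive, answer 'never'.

Gen 0: 111001010011001
Gen 1 (rule 149): 010101011000101
Gen 2 (rule 22): 110101000101101
Gen 3 (rule 60): 101111100111011
Gen 4 (rule 149): 100111010010000
Gen 5 (rule 22): 111000011111000
Gen 6 (rule 60): 100100010000100
Gen 7 (rule 149): 110111011110111
Gen 8 (rule 22): 000000000000000
Gen 9 (rule 60): 000000000000000
Gen 10 (rule 149): 111111111111111

Answer: 1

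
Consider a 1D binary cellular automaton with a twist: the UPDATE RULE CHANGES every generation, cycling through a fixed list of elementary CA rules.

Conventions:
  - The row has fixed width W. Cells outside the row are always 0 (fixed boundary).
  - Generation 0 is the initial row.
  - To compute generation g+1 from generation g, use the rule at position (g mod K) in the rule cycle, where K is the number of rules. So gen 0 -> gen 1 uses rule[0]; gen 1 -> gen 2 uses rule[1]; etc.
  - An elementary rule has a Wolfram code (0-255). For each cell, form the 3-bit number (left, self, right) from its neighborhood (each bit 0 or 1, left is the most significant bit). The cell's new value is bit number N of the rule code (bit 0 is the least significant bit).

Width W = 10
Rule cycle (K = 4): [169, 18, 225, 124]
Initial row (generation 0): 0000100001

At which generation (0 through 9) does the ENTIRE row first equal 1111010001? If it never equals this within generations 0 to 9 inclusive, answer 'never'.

Gen 0: 0000100001
Gen 1 (rule 169): 1110001100
Gen 2 (rule 18): 0001010010
Gen 3 (rule 225): 1100100000
Gen 4 (rule 124): 1110110000
Gen 5 (rule 169): 1101100111
Gen 6 (rule 18): 0000011000
Gen 7 (rule 225): 1111001011
Gen 8 (rule 124): 1001101111
Gen 9 (rule 169): 0001011110

Answer: never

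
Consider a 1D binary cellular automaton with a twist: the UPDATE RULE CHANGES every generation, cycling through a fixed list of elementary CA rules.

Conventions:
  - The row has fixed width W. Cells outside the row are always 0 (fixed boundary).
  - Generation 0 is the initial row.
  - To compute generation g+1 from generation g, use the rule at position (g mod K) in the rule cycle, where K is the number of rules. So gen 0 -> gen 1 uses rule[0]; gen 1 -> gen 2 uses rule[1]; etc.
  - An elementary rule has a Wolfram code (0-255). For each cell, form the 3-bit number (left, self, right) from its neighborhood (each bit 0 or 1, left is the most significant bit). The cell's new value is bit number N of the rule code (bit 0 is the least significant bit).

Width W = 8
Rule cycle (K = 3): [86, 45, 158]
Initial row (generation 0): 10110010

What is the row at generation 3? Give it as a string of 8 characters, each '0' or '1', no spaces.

Answer: 11111000

Derivation:
Gen 0: 10110010
Gen 1 (rule 86): 10011111
Gen 2 (rule 45): 10010000
Gen 3 (rule 158): 11111000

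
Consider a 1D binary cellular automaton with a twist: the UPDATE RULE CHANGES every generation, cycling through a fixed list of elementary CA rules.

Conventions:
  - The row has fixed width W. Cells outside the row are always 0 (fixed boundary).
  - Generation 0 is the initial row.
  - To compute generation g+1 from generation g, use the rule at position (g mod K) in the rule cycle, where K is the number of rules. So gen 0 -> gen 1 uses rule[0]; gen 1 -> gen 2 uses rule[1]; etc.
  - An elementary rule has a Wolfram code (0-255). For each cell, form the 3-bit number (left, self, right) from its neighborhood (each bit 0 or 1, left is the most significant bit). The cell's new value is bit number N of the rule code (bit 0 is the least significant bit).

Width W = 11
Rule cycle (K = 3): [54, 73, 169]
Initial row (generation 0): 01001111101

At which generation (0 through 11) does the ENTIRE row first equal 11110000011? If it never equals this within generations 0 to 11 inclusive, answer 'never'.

Answer: 1

Derivation:
Gen 0: 01001111101
Gen 1 (rule 54): 11110000011
Gen 2 (rule 73): 10010111011
Gen 3 (rule 169): 00001110110
Gen 4 (rule 54): 00010001001
Gen 5 (rule 73): 11000100000
Gen 6 (rule 169): 10010001111
Gen 7 (rule 54): 11111010000
Gen 8 (rule 73): 10001000111
Gen 9 (rule 169): 00100010110
Gen 10 (rule 54): 01110111001
Gen 11 (rule 73): 01010101000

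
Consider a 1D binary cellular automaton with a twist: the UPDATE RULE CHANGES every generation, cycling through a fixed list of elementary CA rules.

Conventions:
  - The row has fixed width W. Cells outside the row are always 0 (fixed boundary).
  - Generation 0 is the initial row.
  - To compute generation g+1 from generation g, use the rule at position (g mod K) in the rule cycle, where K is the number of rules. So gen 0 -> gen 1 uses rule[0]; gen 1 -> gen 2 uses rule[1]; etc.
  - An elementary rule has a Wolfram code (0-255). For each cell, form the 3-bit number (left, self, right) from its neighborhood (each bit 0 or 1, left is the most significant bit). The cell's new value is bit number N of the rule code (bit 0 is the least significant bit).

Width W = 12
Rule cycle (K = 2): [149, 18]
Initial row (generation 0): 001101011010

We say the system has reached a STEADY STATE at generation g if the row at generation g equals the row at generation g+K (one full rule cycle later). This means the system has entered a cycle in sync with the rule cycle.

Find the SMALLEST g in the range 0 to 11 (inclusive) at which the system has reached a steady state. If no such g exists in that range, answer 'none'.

Answer: 5

Derivation:
Gen 0: 001101011010
Gen 1 (rule 149): 100001000011
Gen 2 (rule 18): 010010100100
Gen 3 (rule 149): 011010110111
Gen 4 (rule 18): 100000000000
Gen 5 (rule 149): 111111111111
Gen 6 (rule 18): 000000000000
Gen 7 (rule 149): 111111111111
Gen 8 (rule 18): 000000000000
Gen 9 (rule 149): 111111111111
Gen 10 (rule 18): 000000000000
Gen 11 (rule 149): 111111111111
Gen 12 (rule 18): 000000000000
Gen 13 (rule 149): 111111111111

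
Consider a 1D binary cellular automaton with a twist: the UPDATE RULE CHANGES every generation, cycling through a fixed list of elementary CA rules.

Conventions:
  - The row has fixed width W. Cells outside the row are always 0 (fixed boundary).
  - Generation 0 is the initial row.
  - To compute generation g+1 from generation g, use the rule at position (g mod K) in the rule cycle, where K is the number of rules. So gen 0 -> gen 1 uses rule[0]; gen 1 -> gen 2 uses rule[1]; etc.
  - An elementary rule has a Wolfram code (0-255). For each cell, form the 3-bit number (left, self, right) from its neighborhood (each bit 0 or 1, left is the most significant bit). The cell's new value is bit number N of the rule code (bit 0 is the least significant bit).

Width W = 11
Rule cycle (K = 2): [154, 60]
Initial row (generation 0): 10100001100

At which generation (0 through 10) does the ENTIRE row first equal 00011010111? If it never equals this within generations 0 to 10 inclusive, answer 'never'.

Gen 0: 10100001100
Gen 1 (rule 154): 00010011010
Gen 2 (rule 60): 00011010111
Gen 3 (rule 154): 00110000110
Gen 4 (rule 60): 00101000101
Gen 5 (rule 154): 01000101000
Gen 6 (rule 60): 01100111100
Gen 7 (rule 154): 11011111010
Gen 8 (rule 60): 10110000111
Gen 9 (rule 154): 00101001110
Gen 10 (rule 60): 00111101001

Answer: 2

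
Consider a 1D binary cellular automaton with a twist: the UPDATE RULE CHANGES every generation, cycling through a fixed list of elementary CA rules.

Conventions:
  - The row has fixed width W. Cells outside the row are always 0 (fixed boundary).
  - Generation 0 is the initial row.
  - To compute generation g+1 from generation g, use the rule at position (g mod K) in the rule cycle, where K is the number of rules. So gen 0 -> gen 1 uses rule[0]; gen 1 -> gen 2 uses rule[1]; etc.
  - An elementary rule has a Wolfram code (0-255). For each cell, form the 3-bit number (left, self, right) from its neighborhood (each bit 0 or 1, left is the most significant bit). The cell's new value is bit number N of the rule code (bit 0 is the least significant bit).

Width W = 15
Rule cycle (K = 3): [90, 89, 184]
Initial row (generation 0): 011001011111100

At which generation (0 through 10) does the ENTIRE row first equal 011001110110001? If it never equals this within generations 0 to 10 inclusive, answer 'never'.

Gen 0: 011001011111100
Gen 1 (rule 90): 111110010000110
Gen 2 (rule 89): 100011001110111
Gen 3 (rule 184): 010010101101110
Gen 4 (rule 90): 101100001101011
Gen 5 (rule 89): 001111101100011
Gen 6 (rule 184): 001111011010010
Gen 7 (rule 90): 011001011001101
Gen 8 (rule 89): 011100011101100
Gen 9 (rule 184): 011010011011010
Gen 10 (rule 90): 111001111011001

Answer: never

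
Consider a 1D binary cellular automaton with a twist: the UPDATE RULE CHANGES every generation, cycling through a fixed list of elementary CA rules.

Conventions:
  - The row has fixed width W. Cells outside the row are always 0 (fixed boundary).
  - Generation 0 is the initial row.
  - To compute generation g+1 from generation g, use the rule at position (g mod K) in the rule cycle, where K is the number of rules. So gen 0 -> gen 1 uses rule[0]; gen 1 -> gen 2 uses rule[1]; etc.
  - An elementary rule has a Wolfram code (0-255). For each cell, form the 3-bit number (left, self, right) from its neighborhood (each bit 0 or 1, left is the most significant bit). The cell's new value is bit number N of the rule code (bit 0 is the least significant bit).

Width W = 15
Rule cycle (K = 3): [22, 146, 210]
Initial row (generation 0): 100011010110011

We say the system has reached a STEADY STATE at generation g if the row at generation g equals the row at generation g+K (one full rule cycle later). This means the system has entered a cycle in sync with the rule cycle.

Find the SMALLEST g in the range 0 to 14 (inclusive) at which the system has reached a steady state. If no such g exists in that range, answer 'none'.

Gen 0: 100011010110011
Gen 1 (rule 22): 110100010001100
Gen 2 (rule 146): 000010101010010
Gen 3 (rule 210): 000100000001101
Gen 4 (rule 22): 001110000010001
Gen 5 (rule 146): 010101000101010
Gen 6 (rule 210): 100000101000001
Gen 7 (rule 22): 110001101100011
Gen 8 (rule 146): 001010000010100
Gen 9 (rule 210): 010001000100010
Gen 10 (rule 22): 111011101110111
Gen 11 (rule 146): 010001000100010
Gen 12 (rule 210): 101010101010101
Gen 13 (rule 22): 101010101010101
Gen 14 (rule 146): 000000000000000
Gen 15 (rule 210): 000000000000000
Gen 16 (rule 22): 000000000000000
Gen 17 (rule 146): 000000000000000

Answer: 14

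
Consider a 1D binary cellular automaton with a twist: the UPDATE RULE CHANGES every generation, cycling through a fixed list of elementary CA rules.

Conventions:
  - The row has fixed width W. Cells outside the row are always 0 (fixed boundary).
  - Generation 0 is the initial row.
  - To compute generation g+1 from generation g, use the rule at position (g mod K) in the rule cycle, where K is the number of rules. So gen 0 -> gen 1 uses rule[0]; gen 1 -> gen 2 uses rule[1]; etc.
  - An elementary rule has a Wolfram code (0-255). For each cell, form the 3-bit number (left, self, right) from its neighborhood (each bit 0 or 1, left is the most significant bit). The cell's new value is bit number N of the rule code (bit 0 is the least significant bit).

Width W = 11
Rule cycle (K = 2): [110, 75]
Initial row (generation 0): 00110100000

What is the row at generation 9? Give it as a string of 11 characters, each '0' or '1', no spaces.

Answer: 01110111110

Derivation:
Gen 0: 00110100000
Gen 1 (rule 110): 01111100000
Gen 2 (rule 75): 11000101111
Gen 3 (rule 110): 11001111001
Gen 4 (rule 75): 11011001010
Gen 5 (rule 110): 11111011110
Gen 6 (rule 75): 10001010010
Gen 7 (rule 110): 10011110110
Gen 8 (rule 75): 00110010110
Gen 9 (rule 110): 01110111110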